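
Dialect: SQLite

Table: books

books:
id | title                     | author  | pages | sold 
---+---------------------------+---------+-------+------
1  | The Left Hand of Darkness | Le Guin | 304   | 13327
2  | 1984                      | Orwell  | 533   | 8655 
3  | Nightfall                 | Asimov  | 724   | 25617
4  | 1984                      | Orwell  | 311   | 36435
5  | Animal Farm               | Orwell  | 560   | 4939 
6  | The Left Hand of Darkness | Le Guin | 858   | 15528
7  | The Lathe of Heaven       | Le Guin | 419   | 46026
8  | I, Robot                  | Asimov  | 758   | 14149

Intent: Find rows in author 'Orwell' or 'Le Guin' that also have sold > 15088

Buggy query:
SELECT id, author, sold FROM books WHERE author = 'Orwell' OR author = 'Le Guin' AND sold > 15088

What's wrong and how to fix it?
Bug: AND binds tighter than OR, so this parses as author = 'Orwell' OR (author = 'Le Guin' AND sold > 15088)

Fix: Group the OR with parentheses (or use IN), then AND the threshold

Corrected query:
SELECT id, author, sold FROM books WHERE (author = 'Orwell' OR author = 'Le Guin') AND sold > 15088

Result:
id | author  | sold 
---+---------+------
4  | Orwell  | 36435
6  | Le Guin | 15528
7  | Le Guin | 46026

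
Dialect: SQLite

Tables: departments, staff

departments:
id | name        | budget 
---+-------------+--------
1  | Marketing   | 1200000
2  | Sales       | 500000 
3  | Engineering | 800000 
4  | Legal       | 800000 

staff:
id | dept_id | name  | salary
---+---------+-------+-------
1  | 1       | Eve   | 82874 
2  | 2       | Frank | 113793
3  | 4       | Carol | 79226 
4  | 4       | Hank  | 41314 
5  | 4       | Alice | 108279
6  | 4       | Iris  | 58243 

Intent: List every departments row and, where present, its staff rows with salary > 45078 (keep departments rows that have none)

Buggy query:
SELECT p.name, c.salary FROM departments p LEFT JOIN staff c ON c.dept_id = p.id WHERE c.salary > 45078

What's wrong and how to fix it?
Bug: A WHERE condition on the right-hand table after LEFT JOIN drops unmatched parents

Fix: Move the right-table condition into the ON clause so unmatched parents are kept

Corrected query:
SELECT p.name, c.salary FROM departments p LEFT JOIN staff c ON c.dept_id = p.id AND c.salary > 45078

Result:
name        | salary
------------+-------
Marketing   | 82874 
Sales       | 113793
Engineering | NULL  
Legal       | 58243 
Legal       | 79226 
Legal       | 108279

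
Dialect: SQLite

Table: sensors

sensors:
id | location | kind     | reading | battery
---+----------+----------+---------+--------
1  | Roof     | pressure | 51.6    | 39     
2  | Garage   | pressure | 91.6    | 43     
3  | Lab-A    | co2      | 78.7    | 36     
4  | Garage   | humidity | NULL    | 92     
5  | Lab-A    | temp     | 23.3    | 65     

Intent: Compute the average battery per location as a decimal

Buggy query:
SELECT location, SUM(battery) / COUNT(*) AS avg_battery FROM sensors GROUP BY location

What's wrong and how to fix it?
Bug: Both operands are integers, so '/' performs integer division and truncates

Fix: Cast one side to REAL so the division keeps the fractional part

Corrected query:
SELECT location, SUM(battery) * 1.0 / COUNT(*) AS avg_battery FROM sensors GROUP BY location

Result:
location | avg_battery
---------+------------
Garage   | 67.5       
Lab-A    | 50.5       
Roof     | 39         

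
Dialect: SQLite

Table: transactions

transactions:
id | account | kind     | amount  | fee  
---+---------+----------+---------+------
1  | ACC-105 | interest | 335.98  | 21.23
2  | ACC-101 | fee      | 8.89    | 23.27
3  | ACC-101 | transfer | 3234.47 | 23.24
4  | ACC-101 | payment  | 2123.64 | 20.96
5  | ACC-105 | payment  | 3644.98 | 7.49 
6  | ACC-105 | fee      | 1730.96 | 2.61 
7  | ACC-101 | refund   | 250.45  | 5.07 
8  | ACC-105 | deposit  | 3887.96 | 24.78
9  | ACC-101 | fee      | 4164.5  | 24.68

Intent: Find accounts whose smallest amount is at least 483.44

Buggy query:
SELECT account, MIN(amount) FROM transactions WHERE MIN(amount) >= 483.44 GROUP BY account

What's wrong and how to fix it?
Bug: MIN() in WHERE is a misuse of aggregate

Fix: Replace WHERE with HAVING after the GROUP BY

Corrected query:
SELECT account, MIN(amount) FROM transactions GROUP BY account HAVING MIN(amount) >= 483.44

Result:
(no rows)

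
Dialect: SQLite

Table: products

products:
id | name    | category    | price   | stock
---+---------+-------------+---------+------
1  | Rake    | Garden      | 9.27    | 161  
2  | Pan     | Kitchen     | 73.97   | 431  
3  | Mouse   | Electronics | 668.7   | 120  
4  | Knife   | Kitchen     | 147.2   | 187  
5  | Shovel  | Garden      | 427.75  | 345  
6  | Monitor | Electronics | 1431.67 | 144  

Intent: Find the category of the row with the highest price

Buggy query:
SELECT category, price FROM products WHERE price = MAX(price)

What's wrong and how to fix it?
Bug: WHERE is evaluated per row; an aggregate over the whole table isn't defined there

Fix: Wrap MAX in a scalar subquery so WHERE compares against a single value

Corrected query:
SELECT category, price FROM products WHERE price = (SELECT MAX(price) FROM products)

Result:
category    | price  
------------+--------
Electronics | 1431.67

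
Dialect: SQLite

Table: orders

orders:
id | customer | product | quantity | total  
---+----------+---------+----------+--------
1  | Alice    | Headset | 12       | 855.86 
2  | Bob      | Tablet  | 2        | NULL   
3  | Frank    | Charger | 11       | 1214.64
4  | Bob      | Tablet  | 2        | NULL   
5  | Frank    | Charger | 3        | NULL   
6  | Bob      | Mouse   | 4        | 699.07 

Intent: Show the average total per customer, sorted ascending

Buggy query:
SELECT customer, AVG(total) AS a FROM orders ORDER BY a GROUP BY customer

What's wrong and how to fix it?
Bug: GROUP BY must precede ORDER BY

Fix: Move ORDER BY to the end, after GROUP BY

Corrected query:
SELECT customer, AVG(total) AS a FROM orders GROUP BY customer ORDER BY a

Result:
customer | a      
---------+--------
Bob      | 699.07 
Alice    | 855.86 
Frank    | 1214.64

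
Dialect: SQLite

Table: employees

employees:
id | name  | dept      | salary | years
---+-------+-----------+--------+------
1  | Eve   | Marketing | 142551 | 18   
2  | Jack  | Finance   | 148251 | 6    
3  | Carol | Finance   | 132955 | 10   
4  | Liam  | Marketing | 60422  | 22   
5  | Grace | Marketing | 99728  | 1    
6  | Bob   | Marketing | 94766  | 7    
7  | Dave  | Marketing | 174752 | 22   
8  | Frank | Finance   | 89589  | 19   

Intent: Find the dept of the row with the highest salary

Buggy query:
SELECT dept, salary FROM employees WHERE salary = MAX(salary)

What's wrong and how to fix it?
Bug: MAX(salary) is an aggregate and cannot be used directly in WHERE

Fix: Use a subquery: WHERE salary = (SELECT MAX(salary) FROM employees)

Corrected query:
SELECT dept, salary FROM employees WHERE salary = (SELECT MAX(salary) FROM employees)

Result:
dept      | salary
----------+-------
Marketing | 174752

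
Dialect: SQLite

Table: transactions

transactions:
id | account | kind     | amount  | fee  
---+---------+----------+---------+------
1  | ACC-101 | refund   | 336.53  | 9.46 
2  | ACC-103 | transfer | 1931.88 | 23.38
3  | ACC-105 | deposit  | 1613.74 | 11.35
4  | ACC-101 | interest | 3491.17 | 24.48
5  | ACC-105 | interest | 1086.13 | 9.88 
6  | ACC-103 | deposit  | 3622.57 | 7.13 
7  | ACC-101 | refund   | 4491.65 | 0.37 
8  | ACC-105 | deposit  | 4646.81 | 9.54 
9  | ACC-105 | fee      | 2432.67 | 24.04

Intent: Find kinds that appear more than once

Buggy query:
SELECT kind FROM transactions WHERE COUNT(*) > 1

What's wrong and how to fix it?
Bug: COUNT(*) is an aggregate and cannot be used in WHERE

Fix: Group first, then use HAVING for the count condition

Corrected query:
SELECT kind FROM transactions GROUP BY kind HAVING COUNT(*) > 1

Result:
kind    
--------
deposit 
interest
refund  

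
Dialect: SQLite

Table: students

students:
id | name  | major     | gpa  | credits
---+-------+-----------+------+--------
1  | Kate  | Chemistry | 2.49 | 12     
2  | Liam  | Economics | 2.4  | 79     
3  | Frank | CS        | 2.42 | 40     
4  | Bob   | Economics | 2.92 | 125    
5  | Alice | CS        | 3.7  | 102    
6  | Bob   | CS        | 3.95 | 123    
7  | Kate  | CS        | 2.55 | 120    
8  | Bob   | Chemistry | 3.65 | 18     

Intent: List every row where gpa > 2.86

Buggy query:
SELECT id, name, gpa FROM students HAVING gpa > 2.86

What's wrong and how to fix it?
Bug: This is a non-aggregate query (no GROUP BY, no aggregates), so in SQLite the HAVING clause is invalid here; a row-level condition belongs in WHERE

Fix: Use WHERE for row-level filtering

Corrected query:
SELECT id, name, gpa FROM students WHERE gpa > 2.86

Result:
id | name  | gpa 
---+-------+-----
4  | Bob   | 2.92
5  | Alice | 3.7 
6  | Bob   | 3.95
8  | Bob   | 3.65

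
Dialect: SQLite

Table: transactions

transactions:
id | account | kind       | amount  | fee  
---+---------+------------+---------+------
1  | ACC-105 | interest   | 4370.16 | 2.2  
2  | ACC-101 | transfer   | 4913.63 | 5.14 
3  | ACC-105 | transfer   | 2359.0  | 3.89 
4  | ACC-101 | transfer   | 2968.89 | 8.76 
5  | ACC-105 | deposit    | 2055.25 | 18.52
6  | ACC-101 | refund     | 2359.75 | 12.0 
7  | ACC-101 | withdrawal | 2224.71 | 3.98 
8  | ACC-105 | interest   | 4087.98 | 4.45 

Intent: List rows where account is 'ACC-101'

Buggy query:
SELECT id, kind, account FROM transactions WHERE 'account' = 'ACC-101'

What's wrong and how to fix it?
Bug: 'account' in single quotes is a string literal, not the column; the comparison is literal-vs-literal and never true

Fix: Reference the column as account without single quotes

Corrected query:
SELECT id, kind, account FROM transactions WHERE account = 'ACC-101'

Result:
id | kind       | account
---+------------+--------
2  | transfer   | ACC-101
4  | transfer   | ACC-101
6  | refund     | ACC-101
7  | withdrawal | ACC-101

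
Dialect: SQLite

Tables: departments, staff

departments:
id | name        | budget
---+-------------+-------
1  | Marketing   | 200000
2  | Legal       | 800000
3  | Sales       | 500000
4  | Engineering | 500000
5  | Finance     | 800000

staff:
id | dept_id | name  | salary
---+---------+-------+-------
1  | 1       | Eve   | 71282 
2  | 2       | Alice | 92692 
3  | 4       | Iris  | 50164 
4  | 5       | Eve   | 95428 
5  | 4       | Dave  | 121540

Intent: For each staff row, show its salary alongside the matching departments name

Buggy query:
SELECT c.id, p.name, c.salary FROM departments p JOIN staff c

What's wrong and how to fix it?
Bug: JOIN with no ON clause produces a cartesian product; every staff row pairs with every departments row

Fix: Specify the join condition linking the foreign key to the parent id

Corrected query:
SELECT c.id, p.name, c.salary FROM departments p JOIN staff c ON c.dept_id = p.id

Result:
id | name        | salary
---+-------------+-------
1  | Marketing   | 71282 
2  | Legal       | 92692 
3  | Engineering | 50164 
4  | Finance     | 95428 
5  | Engineering | 121540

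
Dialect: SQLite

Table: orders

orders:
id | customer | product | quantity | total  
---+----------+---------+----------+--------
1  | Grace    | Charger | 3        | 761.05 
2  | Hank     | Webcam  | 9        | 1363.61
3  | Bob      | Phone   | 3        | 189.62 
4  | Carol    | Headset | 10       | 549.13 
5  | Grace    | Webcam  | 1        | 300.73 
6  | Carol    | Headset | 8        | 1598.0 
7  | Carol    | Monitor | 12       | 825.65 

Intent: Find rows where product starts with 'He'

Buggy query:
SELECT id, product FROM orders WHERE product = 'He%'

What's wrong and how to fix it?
Bug: '=' compares the literal string including the % character; pattern matching needs LIKE

Fix: Replace '=' with LIKE so 'He%' is treated as a pattern

Corrected query:
SELECT id, product FROM orders WHERE product LIKE 'He%'

Result:
id | product
---+--------
4  | Headset
6  | Headset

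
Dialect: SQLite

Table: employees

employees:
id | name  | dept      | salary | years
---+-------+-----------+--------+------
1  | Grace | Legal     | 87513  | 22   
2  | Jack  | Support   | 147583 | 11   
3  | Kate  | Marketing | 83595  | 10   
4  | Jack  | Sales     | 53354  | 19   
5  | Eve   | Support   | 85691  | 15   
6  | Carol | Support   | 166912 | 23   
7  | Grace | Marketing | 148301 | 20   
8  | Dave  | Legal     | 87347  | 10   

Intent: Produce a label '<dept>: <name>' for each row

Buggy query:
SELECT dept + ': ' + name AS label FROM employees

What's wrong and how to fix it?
Bug: SQLite uses || for string concatenation; + coerces text to numbers (yielding 0)

Fix: Replace + with || to concatenate text

Corrected query:
SELECT dept || ': ' || name AS label FROM employees

Result:
label           
----------------
Legal: Grace    
Support: Jack   
Marketing: Kate 
Sales: Jack     
Support: Eve    
Support: Carol  
Marketing: Grace
Legal: Dave     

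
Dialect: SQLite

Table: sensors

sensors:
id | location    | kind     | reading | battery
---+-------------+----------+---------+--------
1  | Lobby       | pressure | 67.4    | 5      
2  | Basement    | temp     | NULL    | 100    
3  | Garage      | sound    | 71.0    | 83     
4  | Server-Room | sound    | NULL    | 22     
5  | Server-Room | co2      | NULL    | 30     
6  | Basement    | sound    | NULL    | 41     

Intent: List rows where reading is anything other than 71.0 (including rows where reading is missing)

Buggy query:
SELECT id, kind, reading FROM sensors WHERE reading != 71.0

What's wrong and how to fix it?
Bug: 'reading != 71.0' is unknown when reading is NULL, so NULL rows are silently excluded

Fix: Add an explicit OR reading IS NULL to include the missing-value rows

Corrected query:
SELECT id, kind, reading FROM sensors WHERE reading != 71.0 OR reading IS NULL

Result:
id | kind     | reading
---+----------+--------
1  | pressure | 67.4   
2  | temp     | NULL   
4  | sound    | NULL   
5  | co2      | NULL   
6  | sound    | NULL   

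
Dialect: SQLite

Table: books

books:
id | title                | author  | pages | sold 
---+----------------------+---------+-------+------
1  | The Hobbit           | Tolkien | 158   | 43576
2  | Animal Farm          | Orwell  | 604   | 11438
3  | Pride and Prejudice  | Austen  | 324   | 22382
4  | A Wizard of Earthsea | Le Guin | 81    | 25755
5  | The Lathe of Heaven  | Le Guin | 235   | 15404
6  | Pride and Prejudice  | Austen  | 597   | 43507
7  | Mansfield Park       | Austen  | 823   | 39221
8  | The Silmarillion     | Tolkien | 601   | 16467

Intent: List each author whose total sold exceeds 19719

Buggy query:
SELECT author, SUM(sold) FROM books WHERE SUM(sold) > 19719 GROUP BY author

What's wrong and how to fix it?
Bug: WHERE runs before GROUP BY, so aggregates aren't available there

Fix: Move the aggregate condition to a HAVING clause

Corrected query:
SELECT author, SUM(sold) FROM books GROUP BY author HAVING SUM(sold) > 19719

Result:
author  | SUM(sold)
--------+----------
Austen  | 105110   
Le Guin | 41159    
Tolkien | 60043    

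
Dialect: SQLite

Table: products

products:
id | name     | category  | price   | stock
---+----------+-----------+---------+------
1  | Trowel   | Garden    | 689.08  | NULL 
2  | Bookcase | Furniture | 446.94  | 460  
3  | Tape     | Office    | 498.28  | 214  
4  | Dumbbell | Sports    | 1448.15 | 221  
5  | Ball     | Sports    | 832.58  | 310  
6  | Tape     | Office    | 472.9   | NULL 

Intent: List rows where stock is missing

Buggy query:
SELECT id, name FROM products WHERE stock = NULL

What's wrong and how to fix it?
Bug: '= NULL' is always unknown in SQL three-valued logic, so no rows match

Fix: Use IS NULL to test for NULL

Corrected query:
SELECT id, name FROM products WHERE stock IS NULL

Result:
id | name  
---+-------
1  | Trowel
6  | Tape  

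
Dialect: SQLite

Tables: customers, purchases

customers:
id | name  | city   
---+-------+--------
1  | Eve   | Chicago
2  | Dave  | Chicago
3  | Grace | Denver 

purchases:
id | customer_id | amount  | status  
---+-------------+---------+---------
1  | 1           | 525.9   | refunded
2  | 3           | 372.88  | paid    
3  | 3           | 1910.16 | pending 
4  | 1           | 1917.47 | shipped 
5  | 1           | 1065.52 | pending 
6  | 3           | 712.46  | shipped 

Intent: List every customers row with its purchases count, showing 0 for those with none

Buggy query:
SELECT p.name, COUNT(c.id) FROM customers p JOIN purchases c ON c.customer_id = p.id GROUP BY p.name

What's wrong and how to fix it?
Bug: INNER JOIN drops customers rows that have no matching purchases rows

Fix: Switch to LEFT JOIN to retain unmatched parent rows

Corrected query:
SELECT p.name, COUNT(c.id) FROM customers p LEFT JOIN purchases c ON c.customer_id = p.id GROUP BY p.name

Result:
name  | COUNT(c.id)
------+------------
Dave  | 0          
Eve   | 3          
Grace | 3          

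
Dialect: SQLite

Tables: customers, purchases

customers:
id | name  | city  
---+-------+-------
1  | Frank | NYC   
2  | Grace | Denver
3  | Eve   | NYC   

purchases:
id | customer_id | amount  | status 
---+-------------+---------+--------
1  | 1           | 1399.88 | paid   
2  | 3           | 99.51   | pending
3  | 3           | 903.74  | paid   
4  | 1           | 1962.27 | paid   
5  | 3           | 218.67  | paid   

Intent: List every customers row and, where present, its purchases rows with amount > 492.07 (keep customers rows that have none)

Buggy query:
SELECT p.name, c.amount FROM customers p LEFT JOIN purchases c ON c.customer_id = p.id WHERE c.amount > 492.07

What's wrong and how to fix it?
Bug: Filtering c.amount in WHERE discards the NULL rows produced by LEFT JOIN, turning it into an inner join

Fix: Put 'c.amount > 492.07' in the JOIN's ON clause instead of WHERE

Corrected query:
SELECT p.name, c.amount FROM customers p LEFT JOIN purchases c ON c.customer_id = p.id AND c.amount > 492.07

Result:
name  | amount 
------+--------
Frank | 1399.88
Frank | 1962.27
Grace | NULL   
Eve   | 903.74 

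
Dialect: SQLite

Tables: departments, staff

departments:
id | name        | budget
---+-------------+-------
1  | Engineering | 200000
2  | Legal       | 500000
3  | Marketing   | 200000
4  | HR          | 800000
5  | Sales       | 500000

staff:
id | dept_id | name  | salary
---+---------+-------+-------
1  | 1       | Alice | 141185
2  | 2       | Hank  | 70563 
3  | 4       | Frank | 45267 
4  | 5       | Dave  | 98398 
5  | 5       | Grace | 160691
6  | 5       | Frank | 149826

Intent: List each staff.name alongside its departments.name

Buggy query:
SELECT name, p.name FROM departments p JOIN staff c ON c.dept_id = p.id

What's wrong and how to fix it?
Bug: Both tables have a 'name' column; the unqualified reference is ambiguous

Fix: Prefix ambiguous columns with the table alias

Corrected query:
SELECT c.name, p.name FROM departments p JOIN staff c ON c.dept_id = p.id

Result:
name  | name       
------+------------
Alice | Engineering
Hank  | Legal      
Frank | HR         
Dave  | Sales      
Grace | Sales      
Frank | Sales      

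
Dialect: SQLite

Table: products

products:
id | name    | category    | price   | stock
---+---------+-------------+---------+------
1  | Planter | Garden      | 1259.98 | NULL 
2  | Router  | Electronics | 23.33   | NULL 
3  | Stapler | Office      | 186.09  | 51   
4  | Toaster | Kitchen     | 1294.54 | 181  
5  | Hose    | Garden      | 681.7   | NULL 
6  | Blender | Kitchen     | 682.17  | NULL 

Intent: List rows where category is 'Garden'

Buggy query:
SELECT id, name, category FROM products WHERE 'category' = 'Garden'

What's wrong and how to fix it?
Bug: 'category' in single quotes is a string literal, not the column; the comparison is literal-vs-literal and never true

Fix: Reference the column as category without single quotes

Corrected query:
SELECT id, name, category FROM products WHERE category = 'Garden'

Result:
id | name    | category
---+---------+---------
1  | Planter | Garden  
5  | Hose    | Garden  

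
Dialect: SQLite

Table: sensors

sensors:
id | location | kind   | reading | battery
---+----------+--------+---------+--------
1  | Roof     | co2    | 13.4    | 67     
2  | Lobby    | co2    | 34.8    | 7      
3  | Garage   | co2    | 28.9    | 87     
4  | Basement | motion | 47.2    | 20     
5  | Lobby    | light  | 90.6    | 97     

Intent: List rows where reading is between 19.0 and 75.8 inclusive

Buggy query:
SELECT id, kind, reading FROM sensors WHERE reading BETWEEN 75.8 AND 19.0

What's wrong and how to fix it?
Bug: BETWEEN expects the lower bound first; with 75.8 AND 19.0 the range is empty

Fix: Swap the bounds so the smaller value comes first

Corrected query:
SELECT id, kind, reading FROM sensors WHERE reading BETWEEN 19.0 AND 75.8

Result:
id | kind   | reading
---+--------+--------
2  | co2    | 34.8   
3  | co2    | 28.9   
4  | motion | 47.2   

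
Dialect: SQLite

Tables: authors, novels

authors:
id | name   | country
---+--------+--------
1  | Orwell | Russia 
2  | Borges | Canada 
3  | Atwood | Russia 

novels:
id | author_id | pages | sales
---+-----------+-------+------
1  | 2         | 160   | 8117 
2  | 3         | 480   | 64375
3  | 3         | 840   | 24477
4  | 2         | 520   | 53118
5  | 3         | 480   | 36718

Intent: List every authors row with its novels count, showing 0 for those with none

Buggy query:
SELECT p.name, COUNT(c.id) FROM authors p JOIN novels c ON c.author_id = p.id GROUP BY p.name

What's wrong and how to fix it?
Bug: INNER JOIN drops authors rows that have no matching novels rows

Fix: Switch to LEFT JOIN to retain unmatched parent rows

Corrected query:
SELECT p.name, COUNT(c.id) FROM authors p LEFT JOIN novels c ON c.author_id = p.id GROUP BY p.name

Result:
name   | COUNT(c.id)
-------+------------
Atwood | 3          
Borges | 2          
Orwell | 0          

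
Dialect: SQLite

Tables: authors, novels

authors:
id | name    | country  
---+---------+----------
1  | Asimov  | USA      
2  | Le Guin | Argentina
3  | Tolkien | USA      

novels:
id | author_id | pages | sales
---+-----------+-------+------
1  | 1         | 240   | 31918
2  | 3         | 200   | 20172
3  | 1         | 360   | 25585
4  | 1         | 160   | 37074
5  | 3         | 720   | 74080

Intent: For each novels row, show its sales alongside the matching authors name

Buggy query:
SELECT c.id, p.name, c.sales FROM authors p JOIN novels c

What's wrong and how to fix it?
Bug: Missing join condition: each novels row is matched to all authors rows instead of just its own

Fix: Add ON c.author_id = p.id to the JOIN

Corrected query:
SELECT c.id, p.name, c.sales FROM authors p JOIN novels c ON c.author_id = p.id

Result:
id | name    | sales
---+---------+------
1  | Asimov  | 31918
2  | Tolkien | 20172
3  | Asimov  | 25585
4  | Asimov  | 37074
5  | Tolkien | 74080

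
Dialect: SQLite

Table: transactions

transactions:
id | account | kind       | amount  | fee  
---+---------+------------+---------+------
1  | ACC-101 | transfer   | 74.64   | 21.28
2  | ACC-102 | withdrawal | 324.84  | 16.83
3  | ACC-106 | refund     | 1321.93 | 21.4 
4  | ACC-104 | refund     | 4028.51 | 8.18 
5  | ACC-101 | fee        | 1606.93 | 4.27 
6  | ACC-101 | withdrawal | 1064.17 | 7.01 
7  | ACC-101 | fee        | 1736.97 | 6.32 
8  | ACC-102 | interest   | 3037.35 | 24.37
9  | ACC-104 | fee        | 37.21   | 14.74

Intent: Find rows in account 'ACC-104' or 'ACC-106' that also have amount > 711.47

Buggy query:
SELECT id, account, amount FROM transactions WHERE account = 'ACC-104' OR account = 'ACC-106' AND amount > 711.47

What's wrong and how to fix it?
Bug: Without parentheses, AND is evaluated before OR, so the amount filter only applies to the 'ACC-106' branch

Fix: Group the OR with parentheses (or use IN), then AND the threshold

Corrected query:
SELECT id, account, amount FROM transactions WHERE (account = 'ACC-104' OR account = 'ACC-106') AND amount > 711.47

Result:
id | account | amount 
---+---------+--------
3  | ACC-106 | 1321.93
4  | ACC-104 | 4028.51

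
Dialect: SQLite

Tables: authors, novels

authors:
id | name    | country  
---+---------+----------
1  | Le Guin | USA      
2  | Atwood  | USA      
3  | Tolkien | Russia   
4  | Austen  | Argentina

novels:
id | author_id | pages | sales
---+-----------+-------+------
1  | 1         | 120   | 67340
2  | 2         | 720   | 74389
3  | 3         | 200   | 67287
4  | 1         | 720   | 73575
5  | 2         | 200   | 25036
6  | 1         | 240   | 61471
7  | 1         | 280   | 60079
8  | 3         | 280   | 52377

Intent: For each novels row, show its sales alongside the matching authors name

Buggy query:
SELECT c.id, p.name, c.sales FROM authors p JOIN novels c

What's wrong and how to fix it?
Bug: JOIN with no ON clause produces a cartesian product; every novels row pairs with every authors row

Fix: Specify the join condition linking the foreign key to the parent id

Corrected query:
SELECT c.id, p.name, c.sales FROM authors p JOIN novels c ON c.author_id = p.id

Result:
id | name    | sales
---+---------+------
1  | Le Guin | 67340
2  | Atwood  | 74389
3  | Tolkien | 67287
4  | Le Guin | 73575
5  | Atwood  | 25036
6  | Le Guin | 61471
7  | Le Guin | 60079
8  | Tolkien | 52377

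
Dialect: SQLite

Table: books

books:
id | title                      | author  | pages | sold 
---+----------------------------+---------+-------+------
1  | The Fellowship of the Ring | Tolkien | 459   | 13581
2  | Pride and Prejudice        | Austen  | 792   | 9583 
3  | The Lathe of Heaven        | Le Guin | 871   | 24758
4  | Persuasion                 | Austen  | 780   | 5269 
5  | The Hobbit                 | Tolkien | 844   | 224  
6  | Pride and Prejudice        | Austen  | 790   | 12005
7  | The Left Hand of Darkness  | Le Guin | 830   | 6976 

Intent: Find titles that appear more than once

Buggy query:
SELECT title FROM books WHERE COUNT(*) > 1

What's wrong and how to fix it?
Bug: WHERE can't reference COUNT(*); aggregates are computed after WHERE

Fix: Group first, then use HAVING for the count condition

Corrected query:
SELECT title FROM books GROUP BY title HAVING COUNT(*) > 1

Result:
title              
-------------------
Pride and Prejudice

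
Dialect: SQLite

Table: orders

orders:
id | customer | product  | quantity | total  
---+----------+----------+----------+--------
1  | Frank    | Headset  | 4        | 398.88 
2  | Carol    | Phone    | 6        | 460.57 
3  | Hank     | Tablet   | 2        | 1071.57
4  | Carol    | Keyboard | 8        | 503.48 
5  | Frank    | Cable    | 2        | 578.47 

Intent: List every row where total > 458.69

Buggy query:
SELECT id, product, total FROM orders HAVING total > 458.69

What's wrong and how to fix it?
Bug: HAVING filters the output of aggregation, but this query has no GROUP BY and no aggregate functions, so SQLite rejects it (HAVING clause on a non-aggregate query); the condition here is per row

Fix: Use WHERE for row-level filtering

Corrected query:
SELECT id, product, total FROM orders WHERE total > 458.69

Result:
id | product  | total  
---+----------+--------
2  | Phone    | 460.57 
3  | Tablet   | 1071.57
4  | Keyboard | 503.48 
5  | Cable    | 578.47 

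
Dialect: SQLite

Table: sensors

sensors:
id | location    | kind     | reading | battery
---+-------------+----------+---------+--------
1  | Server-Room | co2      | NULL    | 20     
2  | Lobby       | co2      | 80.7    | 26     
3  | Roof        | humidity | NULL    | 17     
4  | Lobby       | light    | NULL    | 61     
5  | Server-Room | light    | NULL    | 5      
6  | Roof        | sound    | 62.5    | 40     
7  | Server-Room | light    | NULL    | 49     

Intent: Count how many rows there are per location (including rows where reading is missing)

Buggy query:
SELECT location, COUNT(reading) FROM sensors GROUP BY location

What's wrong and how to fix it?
Bug: COUNT(reading) skips NULLs, so groups with missing reading are undercounted

Fix: Replace COUNT(reading) with COUNT(*)

Corrected query:
SELECT location, COUNT(*) FROM sensors GROUP BY location

Result:
location    | COUNT(*)
------------+---------
Lobby       | 2       
Roof        | 2       
Server-Room | 3       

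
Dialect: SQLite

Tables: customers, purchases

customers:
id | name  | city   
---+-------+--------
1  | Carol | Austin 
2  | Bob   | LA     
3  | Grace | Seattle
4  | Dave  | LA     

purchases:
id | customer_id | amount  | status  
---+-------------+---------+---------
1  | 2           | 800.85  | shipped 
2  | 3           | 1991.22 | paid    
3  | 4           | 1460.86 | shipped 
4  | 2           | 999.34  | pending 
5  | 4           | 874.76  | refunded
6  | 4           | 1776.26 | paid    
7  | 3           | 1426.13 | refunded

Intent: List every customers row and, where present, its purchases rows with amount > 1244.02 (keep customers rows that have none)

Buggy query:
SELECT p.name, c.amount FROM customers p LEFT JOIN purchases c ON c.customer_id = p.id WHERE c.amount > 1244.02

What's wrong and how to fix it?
Bug: Filtering c.amount in WHERE discards the NULL rows produced by LEFT JOIN, turning it into an inner join

Fix: Put 'c.amount > 1244.02' in the JOIN's ON clause instead of WHERE

Corrected query:
SELECT p.name, c.amount FROM customers p LEFT JOIN purchases c ON c.customer_id = p.id AND c.amount > 1244.02

Result:
name  | amount 
------+--------
Carol | NULL   
Bob   | NULL   
Grace | 1426.13
Grace | 1991.22
Dave  | 1460.86
Dave  | 1776.26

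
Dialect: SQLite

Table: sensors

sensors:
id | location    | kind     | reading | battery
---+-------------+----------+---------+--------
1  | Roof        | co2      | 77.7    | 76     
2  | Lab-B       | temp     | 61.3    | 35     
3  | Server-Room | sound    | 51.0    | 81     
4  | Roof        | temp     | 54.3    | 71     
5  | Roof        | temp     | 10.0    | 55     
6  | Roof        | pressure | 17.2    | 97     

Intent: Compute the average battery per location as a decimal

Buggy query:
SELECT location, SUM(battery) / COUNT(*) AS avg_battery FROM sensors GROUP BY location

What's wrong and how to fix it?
Bug: Both operands are integers, so '/' performs integer division and truncates

Fix: Multiply by 1.0 (or CAST to REAL) to force floating-point division

Corrected query:
SELECT location, SUM(battery) * 1.0 / COUNT(*) AS avg_battery FROM sensors GROUP BY location

Result:
location    | avg_battery
------------+------------
Lab-B       | 35         
Roof        | 74.75      
Server-Room | 81         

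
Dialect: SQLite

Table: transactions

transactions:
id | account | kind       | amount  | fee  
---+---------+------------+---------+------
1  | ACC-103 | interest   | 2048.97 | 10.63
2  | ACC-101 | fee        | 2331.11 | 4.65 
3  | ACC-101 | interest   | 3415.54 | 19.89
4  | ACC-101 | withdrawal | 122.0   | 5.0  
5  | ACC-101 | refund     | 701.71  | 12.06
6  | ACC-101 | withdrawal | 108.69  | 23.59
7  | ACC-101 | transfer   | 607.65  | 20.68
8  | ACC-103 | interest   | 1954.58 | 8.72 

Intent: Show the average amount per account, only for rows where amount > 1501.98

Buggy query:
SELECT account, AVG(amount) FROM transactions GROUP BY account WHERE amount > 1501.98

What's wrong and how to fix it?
Bug: Row-level WHERE must come before GROUP BY in the clause order

Fix: Move the WHERE clause before GROUP BY

Corrected query:
SELECT account, AVG(amount) FROM transactions WHERE amount > 1501.98 GROUP BY account

Result:
account | AVG(amount)
--------+------------
ACC-101 | 2873.325   
ACC-103 | 2001.775   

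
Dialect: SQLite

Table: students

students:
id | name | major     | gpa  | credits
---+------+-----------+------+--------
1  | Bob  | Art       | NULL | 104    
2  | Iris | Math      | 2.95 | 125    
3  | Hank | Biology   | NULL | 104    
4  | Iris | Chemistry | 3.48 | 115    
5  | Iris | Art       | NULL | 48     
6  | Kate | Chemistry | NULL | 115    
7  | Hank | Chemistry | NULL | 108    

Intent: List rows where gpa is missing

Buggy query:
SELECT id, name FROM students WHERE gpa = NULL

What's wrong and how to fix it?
Bug: '= NULL' is always unknown in SQL three-valued logic, so no rows match

Fix: Use IS NULL to test for NULL

Corrected query:
SELECT id, name FROM students WHERE gpa IS NULL

Result:
id | name
---+-----
1  | Bob 
3  | Hank
5  | Iris
6  | Kate
7  | Hank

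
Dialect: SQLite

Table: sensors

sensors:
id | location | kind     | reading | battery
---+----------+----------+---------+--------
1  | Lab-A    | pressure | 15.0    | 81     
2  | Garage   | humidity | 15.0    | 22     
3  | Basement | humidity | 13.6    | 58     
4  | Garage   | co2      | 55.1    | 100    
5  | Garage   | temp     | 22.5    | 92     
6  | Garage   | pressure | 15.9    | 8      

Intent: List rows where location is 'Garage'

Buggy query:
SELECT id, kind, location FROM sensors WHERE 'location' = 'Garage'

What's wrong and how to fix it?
Bug: 'location' in single quotes is a string literal, not the column; the comparison is literal-vs-literal and never true

Fix: Reference the column as location without single quotes

Corrected query:
SELECT id, kind, location FROM sensors WHERE location = 'Garage'

Result:
id | kind     | location
---+----------+---------
2  | humidity | Garage  
4  | co2      | Garage  
5  | temp     | Garage  
6  | pressure | Garage  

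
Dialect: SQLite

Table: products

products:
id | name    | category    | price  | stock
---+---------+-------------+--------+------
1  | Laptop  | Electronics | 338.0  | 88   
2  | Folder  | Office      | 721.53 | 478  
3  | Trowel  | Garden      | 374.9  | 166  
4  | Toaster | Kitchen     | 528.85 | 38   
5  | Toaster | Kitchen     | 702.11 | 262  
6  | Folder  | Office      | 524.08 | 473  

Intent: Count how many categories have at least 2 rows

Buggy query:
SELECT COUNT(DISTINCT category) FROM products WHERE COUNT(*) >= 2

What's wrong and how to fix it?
Bug: WHERE filters individual rows, not groups, so a group-level COUNT is invalid there

Fix: Use a subquery that GROUPs and filters with HAVING, then count its rows

Corrected query:
SELECT COUNT(*) FROM (SELECT category FROM products GROUP BY category HAVING COUNT(*) >= 2)

Result:
COUNT(*)
--------
2       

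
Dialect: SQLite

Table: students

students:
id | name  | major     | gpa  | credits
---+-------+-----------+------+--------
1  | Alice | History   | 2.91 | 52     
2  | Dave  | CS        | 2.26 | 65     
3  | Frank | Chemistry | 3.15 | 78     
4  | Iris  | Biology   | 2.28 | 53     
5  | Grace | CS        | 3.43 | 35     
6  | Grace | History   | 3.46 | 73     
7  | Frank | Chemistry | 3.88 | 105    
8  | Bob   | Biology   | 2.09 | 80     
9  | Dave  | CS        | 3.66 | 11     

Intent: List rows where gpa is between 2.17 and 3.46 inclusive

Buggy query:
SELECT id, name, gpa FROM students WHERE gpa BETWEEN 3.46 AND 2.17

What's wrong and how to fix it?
Bug: BETWEEN expects the lower bound first; with 3.46 AND 2.17 the range is empty

Fix: Swap the bounds so the smaller value comes first

Corrected query:
SELECT id, name, gpa FROM students WHERE gpa BETWEEN 2.17 AND 3.46

Result:
id | name  | gpa 
---+-------+-----
1  | Alice | 2.91
2  | Dave  | 2.26
3  | Frank | 3.15
4  | Iris  | 2.28
5  | Grace | 3.43
6  | Grace | 3.46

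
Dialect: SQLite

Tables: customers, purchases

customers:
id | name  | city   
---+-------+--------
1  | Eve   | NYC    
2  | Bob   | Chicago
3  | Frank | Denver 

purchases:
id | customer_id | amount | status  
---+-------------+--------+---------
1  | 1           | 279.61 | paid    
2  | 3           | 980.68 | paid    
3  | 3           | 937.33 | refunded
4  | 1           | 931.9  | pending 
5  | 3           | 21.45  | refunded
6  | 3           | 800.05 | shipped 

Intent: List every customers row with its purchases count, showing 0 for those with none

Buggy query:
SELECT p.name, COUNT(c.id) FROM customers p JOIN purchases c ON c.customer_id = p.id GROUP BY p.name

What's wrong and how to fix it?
Bug: INNER JOIN drops customers rows that have no matching purchases rows

Fix: Switch to LEFT JOIN to retain unmatched parent rows

Corrected query:
SELECT p.name, COUNT(c.id) FROM customers p LEFT JOIN purchases c ON c.customer_id = p.id GROUP BY p.name

Result:
name  | COUNT(c.id)
------+------------
Bob   | 0          
Eve   | 2          
Frank | 4          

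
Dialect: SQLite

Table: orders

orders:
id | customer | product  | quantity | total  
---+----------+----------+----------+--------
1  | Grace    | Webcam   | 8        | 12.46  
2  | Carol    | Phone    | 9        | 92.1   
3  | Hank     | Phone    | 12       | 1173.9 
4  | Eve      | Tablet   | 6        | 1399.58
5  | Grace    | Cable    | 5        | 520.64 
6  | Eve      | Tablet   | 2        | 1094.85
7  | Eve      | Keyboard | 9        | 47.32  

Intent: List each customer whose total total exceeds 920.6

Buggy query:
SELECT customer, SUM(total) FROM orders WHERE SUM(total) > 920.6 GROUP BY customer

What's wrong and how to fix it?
Bug: Aggregate functions cannot appear in a WHERE clause

Fix: Move the aggregate condition to a HAVING clause

Corrected query:
SELECT customer, SUM(total) FROM orders GROUP BY customer HAVING SUM(total) > 920.6

Result:
customer | SUM(total)
---------+-----------
Eve      | 2541.75   
Hank     | 1173.9    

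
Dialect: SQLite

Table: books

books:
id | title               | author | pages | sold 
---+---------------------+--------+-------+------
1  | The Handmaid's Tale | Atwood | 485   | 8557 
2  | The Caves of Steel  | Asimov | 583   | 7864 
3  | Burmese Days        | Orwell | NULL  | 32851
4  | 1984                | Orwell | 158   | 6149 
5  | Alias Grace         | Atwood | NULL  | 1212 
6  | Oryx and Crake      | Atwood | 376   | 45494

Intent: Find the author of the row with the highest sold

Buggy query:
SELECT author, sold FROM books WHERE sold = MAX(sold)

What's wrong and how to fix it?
Bug: WHERE is evaluated per row; an aggregate over the whole table isn't defined there

Fix: Use a subquery: WHERE sold = (SELECT MAX(sold) FROM books)

Corrected query:
SELECT author, sold FROM books WHERE sold = (SELECT MAX(sold) FROM books)

Result:
author | sold 
-------+------
Atwood | 45494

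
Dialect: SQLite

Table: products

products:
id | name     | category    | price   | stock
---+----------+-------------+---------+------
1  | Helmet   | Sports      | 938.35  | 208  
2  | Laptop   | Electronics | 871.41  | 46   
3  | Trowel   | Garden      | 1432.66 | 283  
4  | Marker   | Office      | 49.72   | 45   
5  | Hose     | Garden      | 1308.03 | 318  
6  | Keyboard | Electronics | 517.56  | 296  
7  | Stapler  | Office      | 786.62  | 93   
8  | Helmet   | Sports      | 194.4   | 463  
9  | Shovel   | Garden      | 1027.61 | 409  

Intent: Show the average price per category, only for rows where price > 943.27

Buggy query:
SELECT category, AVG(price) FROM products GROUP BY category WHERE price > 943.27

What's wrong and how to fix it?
Bug: WHERE cannot follow GROUP BY

Fix: Move the WHERE clause before GROUP BY

Corrected query:
SELECT category, AVG(price) FROM products WHERE price > 943.27 GROUP BY category

Result:
category | AVG(price)
---------+-----------
Garden   | 1256.1    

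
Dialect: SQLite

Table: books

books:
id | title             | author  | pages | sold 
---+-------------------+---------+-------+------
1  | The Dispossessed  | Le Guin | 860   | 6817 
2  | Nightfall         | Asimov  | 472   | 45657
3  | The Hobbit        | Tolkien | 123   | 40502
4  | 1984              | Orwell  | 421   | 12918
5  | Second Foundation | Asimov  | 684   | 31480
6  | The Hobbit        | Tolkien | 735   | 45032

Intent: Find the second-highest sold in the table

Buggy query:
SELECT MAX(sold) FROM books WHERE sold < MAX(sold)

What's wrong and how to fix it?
Bug: MAX(sold) on the right of the comparison is an aggregate-in-WHERE error

Fix: Compute the overall MAX in a subquery, then take MAX of rows below it

Corrected query:
SELECT MAX(sold) FROM books WHERE sold < (SELECT MAX(sold) FROM books)

Result:
MAX(sold)
---------
45032    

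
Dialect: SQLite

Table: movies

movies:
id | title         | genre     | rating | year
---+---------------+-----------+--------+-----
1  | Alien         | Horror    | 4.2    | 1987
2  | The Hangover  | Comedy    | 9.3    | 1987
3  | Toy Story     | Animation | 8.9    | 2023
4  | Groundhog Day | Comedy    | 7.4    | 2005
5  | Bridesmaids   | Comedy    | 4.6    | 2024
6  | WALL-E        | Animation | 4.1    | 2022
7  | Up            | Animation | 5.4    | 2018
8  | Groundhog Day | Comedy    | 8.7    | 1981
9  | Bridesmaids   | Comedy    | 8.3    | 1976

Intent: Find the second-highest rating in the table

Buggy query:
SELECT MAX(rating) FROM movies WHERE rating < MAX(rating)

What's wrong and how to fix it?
Bug: The inner MAX is an aggregate inside WHERE, which is not allowed

Fix: Compute the overall MAX in a subquery, then take MAX of rows below it

Corrected query:
SELECT MAX(rating) FROM movies WHERE rating < (SELECT MAX(rating) FROM movies)

Result:
MAX(rating)
-----------
8.9        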